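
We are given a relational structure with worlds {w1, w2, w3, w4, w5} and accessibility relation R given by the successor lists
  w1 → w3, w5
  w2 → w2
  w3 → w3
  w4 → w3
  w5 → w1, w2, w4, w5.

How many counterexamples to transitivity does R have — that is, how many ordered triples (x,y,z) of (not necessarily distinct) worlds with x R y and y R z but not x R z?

5

Enumerating: (w1,w5,w1), (w1,w5,w2), (w1,w5,w4), (w5,w1,w3), (w5,w4,w3).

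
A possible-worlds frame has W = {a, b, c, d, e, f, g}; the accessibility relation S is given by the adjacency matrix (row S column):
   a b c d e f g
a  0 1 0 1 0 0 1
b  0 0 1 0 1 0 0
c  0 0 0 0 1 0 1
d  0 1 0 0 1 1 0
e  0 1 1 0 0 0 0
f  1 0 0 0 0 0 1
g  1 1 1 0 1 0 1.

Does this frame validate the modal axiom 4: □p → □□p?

No

Axiom 4 corresponds to the accessibility relation being transitive.
Transitive: no — a S b and b S c, but not a S c.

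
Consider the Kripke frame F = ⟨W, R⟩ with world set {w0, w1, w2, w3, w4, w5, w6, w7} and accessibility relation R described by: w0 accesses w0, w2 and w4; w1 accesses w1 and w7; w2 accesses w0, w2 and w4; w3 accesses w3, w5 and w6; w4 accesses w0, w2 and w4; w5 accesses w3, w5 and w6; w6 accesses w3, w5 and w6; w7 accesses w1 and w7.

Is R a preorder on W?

Reflexive: yes — every world is R-related to itself.
Transitive: yes — every two-step R-path is closed by a direct edge.
So R is a preorder.

Yes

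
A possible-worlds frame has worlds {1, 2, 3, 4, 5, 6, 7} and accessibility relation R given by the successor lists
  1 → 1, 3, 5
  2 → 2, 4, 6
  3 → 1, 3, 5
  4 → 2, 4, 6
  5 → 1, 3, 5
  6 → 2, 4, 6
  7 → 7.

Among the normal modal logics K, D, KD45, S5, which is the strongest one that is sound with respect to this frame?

S5

Serial (axiom D): yes — every world has a successor (e.g. 1 R 1).
Euclidean (axiom 5): yes — any two successors of a common world are R-related.
Transitive (axiom 4): yes — every two-step R-path is closed by a direct edge.
Reflexive (axiom T): yes — every world is R-related to itself.
So F validates K, D, KD45, S5. The strongest is S5.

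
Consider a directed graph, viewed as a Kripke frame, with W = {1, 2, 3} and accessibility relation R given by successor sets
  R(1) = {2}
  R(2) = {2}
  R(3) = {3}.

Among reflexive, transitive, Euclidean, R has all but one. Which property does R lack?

reflexive

Reflexive: no — 1 is not related to itself.
Transitive: yes — every two-step R-path is closed by a direct edge.
Euclidean: yes — any two successors of a common world are R-related.
Only reflexive fails.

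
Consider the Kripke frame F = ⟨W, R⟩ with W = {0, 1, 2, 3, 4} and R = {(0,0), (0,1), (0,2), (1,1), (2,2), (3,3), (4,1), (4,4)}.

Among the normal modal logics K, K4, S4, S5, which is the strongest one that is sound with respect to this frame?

Transitive (axiom 4): yes — every two-step R-path is closed by a direct edge.
Reflexive (axiom T): yes — every world is R-related to itself.
Euclidean (axiom 5): no — 0 R 1 and 0 R 2, but not 1 R 2.
So F validates K, K4, S4; S5 would additionally require R to be Euclidean. The strongest is S4.

S4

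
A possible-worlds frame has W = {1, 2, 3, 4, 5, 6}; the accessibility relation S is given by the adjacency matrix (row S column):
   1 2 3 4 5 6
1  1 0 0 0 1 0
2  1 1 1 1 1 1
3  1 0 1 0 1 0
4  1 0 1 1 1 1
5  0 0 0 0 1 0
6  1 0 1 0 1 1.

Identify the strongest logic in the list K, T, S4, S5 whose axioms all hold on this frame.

S4

Reflexive (axiom T): yes — every world is S-related to itself.
Transitive (axiom 4): yes — every two-step S-path is closed by a direct edge.
Euclidean (axiom 5): no — 2 S 1 and 2 S 3, but not 1 S 3.
So F validates K, T, S4; S5 would additionally require S to be Euclidean. The strongest is S4.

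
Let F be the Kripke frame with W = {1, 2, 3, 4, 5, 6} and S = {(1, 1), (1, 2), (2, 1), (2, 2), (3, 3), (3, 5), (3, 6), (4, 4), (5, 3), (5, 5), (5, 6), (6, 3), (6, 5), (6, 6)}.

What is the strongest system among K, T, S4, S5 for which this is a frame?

S5

Reflexive (axiom T): yes — every world is S-related to itself.
Transitive (axiom 4): yes — every two-step S-path is closed by a direct edge.
Euclidean (axiom 5): yes — any two successors of a common world are S-related.
So F validates K, T, S4, S5. The strongest is S5.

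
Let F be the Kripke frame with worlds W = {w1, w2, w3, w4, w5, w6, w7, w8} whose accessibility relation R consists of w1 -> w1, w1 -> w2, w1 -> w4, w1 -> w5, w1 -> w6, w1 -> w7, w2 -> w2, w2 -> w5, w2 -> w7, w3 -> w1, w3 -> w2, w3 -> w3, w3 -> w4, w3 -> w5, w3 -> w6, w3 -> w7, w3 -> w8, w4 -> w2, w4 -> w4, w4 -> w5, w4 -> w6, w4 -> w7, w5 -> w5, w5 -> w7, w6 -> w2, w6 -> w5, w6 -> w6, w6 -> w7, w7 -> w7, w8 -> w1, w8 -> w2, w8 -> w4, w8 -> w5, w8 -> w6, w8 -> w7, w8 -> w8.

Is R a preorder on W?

Reflexive: yes — every world is R-related to itself.
Transitive: yes — every two-step R-path is closed by a direct edge.
So R is a preorder.

Yes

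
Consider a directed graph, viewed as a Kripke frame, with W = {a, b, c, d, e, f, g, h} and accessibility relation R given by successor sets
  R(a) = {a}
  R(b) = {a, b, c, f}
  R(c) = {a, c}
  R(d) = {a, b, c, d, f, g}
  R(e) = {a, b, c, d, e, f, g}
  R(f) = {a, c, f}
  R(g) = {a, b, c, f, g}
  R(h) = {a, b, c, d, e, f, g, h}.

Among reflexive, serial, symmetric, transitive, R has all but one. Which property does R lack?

Reflexive: yes — every world is R-related to itself.
Serial: yes — every world has a successor (e.g. a R a).
Symmetric: no — b R a but not a R b.
Transitive: yes — every two-step R-path is closed by a direct edge.
Only symmetric fails.

symmetric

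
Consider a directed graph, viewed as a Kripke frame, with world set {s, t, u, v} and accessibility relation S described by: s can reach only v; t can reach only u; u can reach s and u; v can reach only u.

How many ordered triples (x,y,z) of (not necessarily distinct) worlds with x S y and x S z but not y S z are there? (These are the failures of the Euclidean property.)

3

Enumerating: (s,v,v), (u,s,s), (u,s,u).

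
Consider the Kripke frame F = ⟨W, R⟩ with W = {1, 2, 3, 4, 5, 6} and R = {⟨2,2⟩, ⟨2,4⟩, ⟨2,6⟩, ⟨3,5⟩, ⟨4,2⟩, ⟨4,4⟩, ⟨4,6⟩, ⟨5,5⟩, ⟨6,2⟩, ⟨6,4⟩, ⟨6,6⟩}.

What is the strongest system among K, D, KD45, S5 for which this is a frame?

K

Serial (axiom D): no — 1 has no R-successor.
Euclidean (axiom 5): yes — any two successors of a common world are R-related.
Transitive (axiom 4): yes — every two-step R-path is closed by a direct edge.
Reflexive (axiom T): no — 1 is not related to itself.
So F validates K; D would additionally require R to be serial. The strongest is K.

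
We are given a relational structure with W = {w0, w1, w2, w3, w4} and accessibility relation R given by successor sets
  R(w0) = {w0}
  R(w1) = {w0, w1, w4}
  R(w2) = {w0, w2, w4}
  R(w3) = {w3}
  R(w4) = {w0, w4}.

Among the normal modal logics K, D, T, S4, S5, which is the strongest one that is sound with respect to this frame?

S4

Serial (axiom D): yes — every world has a successor (e.g. w0 R w0).
Reflexive (axiom T): yes — every world is R-related to itself.
Transitive (axiom 4): yes — every two-step R-path is closed by a direct edge.
Euclidean (axiom 5): no — w1 R w0 and w1 R w4, but not w0 R w4.
So F validates K, D, T, S4; S5 would additionally require R to be Euclidean. The strongest is S4.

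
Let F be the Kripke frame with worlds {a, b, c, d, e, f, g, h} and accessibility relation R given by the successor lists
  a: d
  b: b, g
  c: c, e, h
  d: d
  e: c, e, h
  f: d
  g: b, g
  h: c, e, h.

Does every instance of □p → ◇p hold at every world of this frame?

Yes

The schema D characterises exactly the serial frames.
Serial: yes — every world has a successor (e.g. a R d).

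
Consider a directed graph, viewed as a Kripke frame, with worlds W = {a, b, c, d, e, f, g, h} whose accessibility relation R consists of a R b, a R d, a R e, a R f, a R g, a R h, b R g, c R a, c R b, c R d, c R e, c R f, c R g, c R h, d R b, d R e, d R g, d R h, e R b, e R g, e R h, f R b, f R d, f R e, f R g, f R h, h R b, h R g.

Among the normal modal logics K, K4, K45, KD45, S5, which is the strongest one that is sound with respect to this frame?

K4

Transitive (axiom 4): yes — every two-step R-path is closed by a direct edge.
Euclidean (axiom 5): no — a R b and a R d, but not b R d.
Serial (axiom D): no — g has no R-successor.
Reflexive (axiom T): no — a is not related to itself.
So F validates K, K4; K45 would additionally require R to be Euclidean. The strongest is K4.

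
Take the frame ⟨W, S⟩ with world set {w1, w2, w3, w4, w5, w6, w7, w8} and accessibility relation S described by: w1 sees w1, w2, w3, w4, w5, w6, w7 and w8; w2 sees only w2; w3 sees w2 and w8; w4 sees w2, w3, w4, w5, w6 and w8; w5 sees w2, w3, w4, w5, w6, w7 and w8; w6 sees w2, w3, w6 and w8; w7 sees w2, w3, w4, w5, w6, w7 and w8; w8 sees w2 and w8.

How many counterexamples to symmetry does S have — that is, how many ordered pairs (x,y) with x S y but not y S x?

Enumerating: (w1,w2), (w1,w3), (w1,w4), (w1,w5), (w1,w6), (w1,w7), (w1,w8), (w3,w2), (w3,w8), (w4,w2), (w4,w3), (w4,w6), … and 14 more.
Total: 26.

26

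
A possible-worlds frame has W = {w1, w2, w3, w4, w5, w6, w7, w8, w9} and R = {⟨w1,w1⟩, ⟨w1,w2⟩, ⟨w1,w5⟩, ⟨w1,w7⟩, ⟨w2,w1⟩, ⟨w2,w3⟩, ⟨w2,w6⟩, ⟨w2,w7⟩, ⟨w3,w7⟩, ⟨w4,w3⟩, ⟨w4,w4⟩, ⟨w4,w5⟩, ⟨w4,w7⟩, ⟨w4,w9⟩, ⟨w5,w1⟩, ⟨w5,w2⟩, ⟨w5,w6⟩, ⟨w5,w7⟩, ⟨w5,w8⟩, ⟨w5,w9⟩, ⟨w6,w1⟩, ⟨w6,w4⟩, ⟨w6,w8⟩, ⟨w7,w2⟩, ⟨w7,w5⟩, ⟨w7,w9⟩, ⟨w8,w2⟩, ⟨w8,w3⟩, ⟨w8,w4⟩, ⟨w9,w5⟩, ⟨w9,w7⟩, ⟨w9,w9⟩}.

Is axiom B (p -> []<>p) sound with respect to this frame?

By correspondence theory, B is valid on a frame iff R is symmetric.
Symmetric: no — w1 R w7 but not w7 R w1.

No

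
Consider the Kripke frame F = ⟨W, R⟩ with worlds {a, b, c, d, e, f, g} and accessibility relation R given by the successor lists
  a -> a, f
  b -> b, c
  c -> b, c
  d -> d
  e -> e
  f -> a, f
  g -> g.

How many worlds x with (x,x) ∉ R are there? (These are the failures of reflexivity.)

0

R is reflexive; there are no such worlds.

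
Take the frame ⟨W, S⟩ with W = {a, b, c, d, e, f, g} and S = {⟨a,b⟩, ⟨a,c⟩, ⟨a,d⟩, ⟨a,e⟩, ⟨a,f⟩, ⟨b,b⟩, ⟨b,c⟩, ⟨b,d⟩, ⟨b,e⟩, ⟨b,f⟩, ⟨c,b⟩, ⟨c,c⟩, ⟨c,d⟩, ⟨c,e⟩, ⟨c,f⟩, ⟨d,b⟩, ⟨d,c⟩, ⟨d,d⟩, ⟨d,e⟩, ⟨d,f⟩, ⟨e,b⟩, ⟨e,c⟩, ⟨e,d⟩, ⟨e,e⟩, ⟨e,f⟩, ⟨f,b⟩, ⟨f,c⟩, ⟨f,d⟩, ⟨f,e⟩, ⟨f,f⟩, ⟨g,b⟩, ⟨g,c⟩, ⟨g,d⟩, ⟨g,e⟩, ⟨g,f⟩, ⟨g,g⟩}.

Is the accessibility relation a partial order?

Reflexive: no — a is not related to itself.
Transitive: yes — every two-step S-path is closed by a direct edge.
Antisymmetric: no — b S c and c S b with b ≠ c.
So S is not a partial order.

No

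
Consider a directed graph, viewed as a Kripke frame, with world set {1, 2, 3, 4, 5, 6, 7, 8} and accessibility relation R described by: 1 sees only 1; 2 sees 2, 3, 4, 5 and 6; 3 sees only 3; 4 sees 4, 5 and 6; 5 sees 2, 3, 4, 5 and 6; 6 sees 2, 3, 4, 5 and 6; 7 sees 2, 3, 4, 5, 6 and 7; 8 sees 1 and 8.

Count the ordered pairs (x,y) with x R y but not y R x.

10

Enumerating: (2,3), (2,4), (5,3), (6,3), (7,2), (7,3), (7,4), (7,5), (7,6), (8,1).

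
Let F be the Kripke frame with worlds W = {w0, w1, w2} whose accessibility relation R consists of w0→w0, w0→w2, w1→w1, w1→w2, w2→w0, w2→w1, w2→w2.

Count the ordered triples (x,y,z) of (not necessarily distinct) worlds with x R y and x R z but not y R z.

2

Enumerating: (w2,w0,w1), (w2,w1,w0).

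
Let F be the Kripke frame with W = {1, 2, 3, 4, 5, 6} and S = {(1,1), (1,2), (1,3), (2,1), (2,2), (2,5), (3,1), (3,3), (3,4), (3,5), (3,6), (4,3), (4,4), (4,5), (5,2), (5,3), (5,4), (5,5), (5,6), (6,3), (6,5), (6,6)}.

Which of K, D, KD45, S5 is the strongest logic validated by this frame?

Serial (axiom D): yes — every world has a successor (e.g. 1 S 1).
Euclidean (axiom 5): no — 1 S 2 and 1 S 3, but not 2 S 3.
Transitive (axiom 4): no — 1 S 2 and 2 S 5, but not 1 S 5.
Reflexive (axiom T): yes — every world is S-related to itself.
So F validates K, D; KD45 would additionally require S to be Euclidean and transitive. The strongest is D.

D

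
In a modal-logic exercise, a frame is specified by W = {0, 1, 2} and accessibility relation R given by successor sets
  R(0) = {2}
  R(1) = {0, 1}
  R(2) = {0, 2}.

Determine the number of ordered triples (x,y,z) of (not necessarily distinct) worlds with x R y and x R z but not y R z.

3

Enumerating: (1,0,0), (1,0,1), (2,0,0).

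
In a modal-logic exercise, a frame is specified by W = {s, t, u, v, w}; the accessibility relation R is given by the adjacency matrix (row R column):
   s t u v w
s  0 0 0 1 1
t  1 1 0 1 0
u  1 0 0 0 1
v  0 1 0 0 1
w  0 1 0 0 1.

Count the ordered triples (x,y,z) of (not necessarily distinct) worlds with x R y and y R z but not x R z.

10

Enumerating: (s,v,t), (s,w,t), (t,s,w), (t,v,w), (u,s,v), (u,w,t), (v,t,s), (v,t,v), (w,t,s), (w,t,v).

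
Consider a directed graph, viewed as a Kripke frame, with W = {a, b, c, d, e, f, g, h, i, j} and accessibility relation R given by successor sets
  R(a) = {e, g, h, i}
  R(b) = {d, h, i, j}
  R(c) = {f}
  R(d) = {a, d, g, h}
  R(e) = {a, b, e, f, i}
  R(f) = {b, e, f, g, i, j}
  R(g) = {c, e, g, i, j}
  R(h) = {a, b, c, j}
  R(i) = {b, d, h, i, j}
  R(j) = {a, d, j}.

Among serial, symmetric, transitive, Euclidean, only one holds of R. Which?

serial

Serial: yes — every world has a successor (e.g. a R e).
Symmetric: no — a R g but not g R a.
Transitive: no — a R e and e R b, but not a R b.
Euclidean: no — a R e and a R g, but not e R g.
Only serial holds.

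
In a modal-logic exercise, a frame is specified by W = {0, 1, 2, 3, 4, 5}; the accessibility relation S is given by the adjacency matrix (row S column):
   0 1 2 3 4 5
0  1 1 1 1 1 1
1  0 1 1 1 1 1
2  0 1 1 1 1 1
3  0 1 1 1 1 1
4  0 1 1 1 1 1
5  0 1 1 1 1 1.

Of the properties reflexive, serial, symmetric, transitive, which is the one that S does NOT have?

symmetric

Reflexive: yes — every world is S-related to itself.
Serial: yes — every world has a successor (e.g. 0 S 0).
Symmetric: no — 0 S 1 but not 1 S 0.
Transitive: yes — every two-step S-path is closed by a direct edge.
Only symmetric fails.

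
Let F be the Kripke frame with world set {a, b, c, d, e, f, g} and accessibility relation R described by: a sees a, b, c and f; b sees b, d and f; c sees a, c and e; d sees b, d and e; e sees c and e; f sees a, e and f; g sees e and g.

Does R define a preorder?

Reflexive: yes — every world is R-related to itself.
Transitive: no — a R b and b R d, but not a R d.
So R is not a preorder.

No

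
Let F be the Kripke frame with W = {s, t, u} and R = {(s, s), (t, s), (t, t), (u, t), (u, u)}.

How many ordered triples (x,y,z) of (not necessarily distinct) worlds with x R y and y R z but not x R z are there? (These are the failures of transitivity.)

1

Enumerating: (u,t,s).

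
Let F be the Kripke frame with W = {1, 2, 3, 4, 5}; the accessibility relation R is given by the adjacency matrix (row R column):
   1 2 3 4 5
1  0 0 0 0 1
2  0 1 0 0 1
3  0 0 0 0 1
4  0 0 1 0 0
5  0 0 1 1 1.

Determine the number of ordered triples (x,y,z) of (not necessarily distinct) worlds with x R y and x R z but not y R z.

Enumerating: (2,5,2), (4,3,3), (5,3,3), (5,3,4), (5,4,4), (5,4,5).

6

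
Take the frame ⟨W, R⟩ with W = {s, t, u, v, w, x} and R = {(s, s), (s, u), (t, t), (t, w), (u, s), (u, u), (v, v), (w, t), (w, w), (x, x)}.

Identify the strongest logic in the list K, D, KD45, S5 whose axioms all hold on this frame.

Serial (axiom D): yes — every world has a successor (e.g. s R s).
Euclidean (axiom 5): yes — any two successors of a common world are R-related.
Transitive (axiom 4): yes — every two-step R-path is closed by a direct edge.
Reflexive (axiom T): yes — every world is R-related to itself.
So F validates K, D, KD45, S5. The strongest is S5.

S5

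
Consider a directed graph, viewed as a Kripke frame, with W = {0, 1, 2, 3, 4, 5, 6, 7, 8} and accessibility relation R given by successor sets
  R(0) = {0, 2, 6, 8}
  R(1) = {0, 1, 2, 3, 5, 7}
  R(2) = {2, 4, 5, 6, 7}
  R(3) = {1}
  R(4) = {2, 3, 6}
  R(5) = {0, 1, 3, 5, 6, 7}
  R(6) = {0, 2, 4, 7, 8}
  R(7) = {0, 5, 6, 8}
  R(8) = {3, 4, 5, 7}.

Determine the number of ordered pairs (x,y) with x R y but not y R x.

16

Enumerating: (0,2), (0,8), (1,0), (1,2), (1,7), (2,5), (2,7), (4,3), (5,0), (5,3), (5,6), (6,8), (7,0), (8,3), (8,4), (8,5).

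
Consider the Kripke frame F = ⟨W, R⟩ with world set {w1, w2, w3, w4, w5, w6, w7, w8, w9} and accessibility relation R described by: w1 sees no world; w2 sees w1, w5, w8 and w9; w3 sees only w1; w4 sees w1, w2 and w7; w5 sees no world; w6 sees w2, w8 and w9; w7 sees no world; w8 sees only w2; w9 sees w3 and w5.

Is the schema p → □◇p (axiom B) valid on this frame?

The schema B characterises exactly the symmetric frames.
Symmetric: no — w2 R w1 but not w1 R w2.

No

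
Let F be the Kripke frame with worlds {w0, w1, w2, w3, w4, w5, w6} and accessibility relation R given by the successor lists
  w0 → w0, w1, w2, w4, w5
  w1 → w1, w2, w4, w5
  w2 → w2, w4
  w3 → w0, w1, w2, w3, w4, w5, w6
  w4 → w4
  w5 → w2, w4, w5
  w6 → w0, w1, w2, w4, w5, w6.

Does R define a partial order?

Yes

Reflexive: yes — every world is R-related to itself.
Transitive: yes — every two-step R-path is closed by a direct edge.
Antisymmetric: yes — no distinct pair is related both ways.
So R is a partial order.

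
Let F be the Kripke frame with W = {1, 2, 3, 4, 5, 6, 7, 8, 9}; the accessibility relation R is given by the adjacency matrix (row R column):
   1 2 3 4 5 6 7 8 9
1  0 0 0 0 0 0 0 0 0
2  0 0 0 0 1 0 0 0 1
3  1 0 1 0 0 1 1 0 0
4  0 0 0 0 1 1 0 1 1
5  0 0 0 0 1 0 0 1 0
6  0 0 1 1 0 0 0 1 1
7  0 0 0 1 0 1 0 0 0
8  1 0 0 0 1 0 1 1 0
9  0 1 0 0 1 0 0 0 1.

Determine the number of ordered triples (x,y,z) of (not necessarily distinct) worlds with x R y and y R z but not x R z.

32

Enumerating: (2,5,8), (2,9,2), (3,6,4), (3,6,8), (3,6,9), (3,7,4), (4,6,3), (4,6,4), (4,8,1), (4,8,7), (4,9,2), (5,8,1), … and 20 more.
Total: 32.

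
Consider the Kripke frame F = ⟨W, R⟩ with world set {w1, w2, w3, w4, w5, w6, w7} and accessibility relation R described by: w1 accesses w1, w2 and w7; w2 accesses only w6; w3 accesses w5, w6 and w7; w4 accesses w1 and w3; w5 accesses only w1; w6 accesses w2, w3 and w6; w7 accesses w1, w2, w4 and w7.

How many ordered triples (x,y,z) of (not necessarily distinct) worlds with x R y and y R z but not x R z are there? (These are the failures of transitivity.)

Enumerating: (w1,w2,w6), (w1,w7,w4), (w2,w6,w2), (w2,w6,w3), (w3,w5,w1), (w3,w6,w2), (w3,w6,w3), (w3,w7,w1), (w3,w7,w2), (w3,w7,w4), (w4,w1,w2), (w4,w1,w7), … and 9 more.
Total: 21.

21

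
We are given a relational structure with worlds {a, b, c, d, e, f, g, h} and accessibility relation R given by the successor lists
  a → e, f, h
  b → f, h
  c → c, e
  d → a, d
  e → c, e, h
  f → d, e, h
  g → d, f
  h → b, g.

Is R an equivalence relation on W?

No

Reflexive: no — a is not related to itself.
Symmetric: no — a R e but not e R a.
Transitive: no — a R e and e R c, but not a R c.
So R is not an equivalence relation.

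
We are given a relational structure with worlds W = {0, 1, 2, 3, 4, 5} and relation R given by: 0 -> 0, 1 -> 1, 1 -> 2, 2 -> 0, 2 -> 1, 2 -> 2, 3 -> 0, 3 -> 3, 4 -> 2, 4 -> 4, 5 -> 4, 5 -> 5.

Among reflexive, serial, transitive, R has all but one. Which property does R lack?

transitive

Reflexive: yes — every world is R-related to itself.
Serial: yes — every world has a successor (e.g. 0 R 0).
Transitive: no — 1 R 2 and 2 R 0, but not 1 R 0.
Only transitive fails.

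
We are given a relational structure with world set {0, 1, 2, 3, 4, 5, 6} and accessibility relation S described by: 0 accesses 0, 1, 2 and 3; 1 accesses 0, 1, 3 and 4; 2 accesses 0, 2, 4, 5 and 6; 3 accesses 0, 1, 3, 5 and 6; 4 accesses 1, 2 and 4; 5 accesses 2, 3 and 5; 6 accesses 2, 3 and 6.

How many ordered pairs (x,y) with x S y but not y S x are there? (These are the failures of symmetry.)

0

S is symmetric; there are no such tuples.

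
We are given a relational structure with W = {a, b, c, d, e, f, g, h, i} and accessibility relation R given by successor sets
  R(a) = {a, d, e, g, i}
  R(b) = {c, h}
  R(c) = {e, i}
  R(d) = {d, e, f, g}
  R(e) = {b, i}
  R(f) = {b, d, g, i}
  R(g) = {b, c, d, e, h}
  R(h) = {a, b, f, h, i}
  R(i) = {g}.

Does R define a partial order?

No

Reflexive: no — b is not related to itself.
Transitive: no — a R d and d R f, but not a R f.
Antisymmetric: no — b R h and h R b with b ≠ h.
So R is not a partial order.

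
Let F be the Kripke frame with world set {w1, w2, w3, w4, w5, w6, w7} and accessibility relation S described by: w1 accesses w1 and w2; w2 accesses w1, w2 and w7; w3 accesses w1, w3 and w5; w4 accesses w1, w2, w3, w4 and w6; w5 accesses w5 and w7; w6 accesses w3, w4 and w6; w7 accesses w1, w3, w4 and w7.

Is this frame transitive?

No

Transitive: no — w1 S w2 and w2 S w7, but not w1 S w7.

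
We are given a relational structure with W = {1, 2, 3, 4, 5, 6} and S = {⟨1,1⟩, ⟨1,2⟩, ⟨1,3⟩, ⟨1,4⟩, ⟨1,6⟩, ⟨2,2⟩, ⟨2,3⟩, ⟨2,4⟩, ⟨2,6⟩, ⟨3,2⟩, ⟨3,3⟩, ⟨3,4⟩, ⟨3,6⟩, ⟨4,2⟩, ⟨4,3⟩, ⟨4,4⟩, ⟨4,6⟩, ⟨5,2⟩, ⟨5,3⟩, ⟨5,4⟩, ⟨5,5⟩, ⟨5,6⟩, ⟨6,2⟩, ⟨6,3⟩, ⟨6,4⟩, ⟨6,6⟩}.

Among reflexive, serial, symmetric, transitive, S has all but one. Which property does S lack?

Reflexive: yes — every world is S-related to itself.
Serial: yes — every world has a successor (e.g. 1 S 1).
Symmetric: no — 1 S 2 but not 2 S 1.
Transitive: yes — every two-step S-path is closed by a direct edge.
Only symmetric fails.

symmetric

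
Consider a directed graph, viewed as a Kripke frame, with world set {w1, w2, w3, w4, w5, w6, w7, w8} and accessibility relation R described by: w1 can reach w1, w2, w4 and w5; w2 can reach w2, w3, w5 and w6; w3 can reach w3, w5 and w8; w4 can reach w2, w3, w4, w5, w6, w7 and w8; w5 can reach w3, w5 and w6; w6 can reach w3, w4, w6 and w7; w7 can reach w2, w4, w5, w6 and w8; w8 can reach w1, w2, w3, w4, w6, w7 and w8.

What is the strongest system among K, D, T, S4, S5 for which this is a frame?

Serial (axiom D): yes — every world has a successor (e.g. w1 R w1).
Reflexive (axiom T): no — w7 is not related to itself.
Transitive (axiom 4): no — w1 R w2 and w2 R w3, but not w1 R w3.
Euclidean (axiom 5): no — w1 R w2 and w1 R w4, but not w2 R w4.
So F validates K, D; T would additionally require R to be reflexive. The strongest is D.

D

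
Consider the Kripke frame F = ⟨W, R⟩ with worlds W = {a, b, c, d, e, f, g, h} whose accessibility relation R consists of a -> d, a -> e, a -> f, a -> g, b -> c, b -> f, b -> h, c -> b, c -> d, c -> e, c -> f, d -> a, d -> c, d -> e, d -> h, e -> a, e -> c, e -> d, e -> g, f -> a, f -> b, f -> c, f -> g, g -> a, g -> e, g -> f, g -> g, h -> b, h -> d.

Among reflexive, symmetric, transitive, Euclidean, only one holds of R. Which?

symmetric

Reflexive: no — a is not related to itself.
Symmetric: yes — every pair in R has its reverse in R.
Transitive: no — a R d and d R c, but not a R c.
Euclidean: no — a R d and a R f, but not d R f.
Only symmetric holds.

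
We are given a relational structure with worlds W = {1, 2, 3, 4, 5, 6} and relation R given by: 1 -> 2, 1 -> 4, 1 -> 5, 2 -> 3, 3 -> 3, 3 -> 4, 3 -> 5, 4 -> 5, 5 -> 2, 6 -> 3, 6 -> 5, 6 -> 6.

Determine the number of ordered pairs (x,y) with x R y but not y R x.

10

Enumerating: (1,2), (1,4), (1,5), (2,3), (3,4), (3,5), (4,5), (5,2), (6,3), (6,5).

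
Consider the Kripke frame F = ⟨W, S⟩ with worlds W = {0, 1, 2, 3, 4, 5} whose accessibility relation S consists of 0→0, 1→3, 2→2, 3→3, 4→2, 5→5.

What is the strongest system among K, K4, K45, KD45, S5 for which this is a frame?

KD45

Transitive (axiom 4): yes — every two-step S-path is closed by a direct edge.
Euclidean (axiom 5): yes — any two successors of a common world are S-related.
Serial (axiom D): yes — every world has a successor (e.g. 0 S 0).
Reflexive (axiom T): no — 1 is not related to itself.
So F validates K, K4, K45, KD45; S5 would additionally require S to be reflexive. The strongest is KD45.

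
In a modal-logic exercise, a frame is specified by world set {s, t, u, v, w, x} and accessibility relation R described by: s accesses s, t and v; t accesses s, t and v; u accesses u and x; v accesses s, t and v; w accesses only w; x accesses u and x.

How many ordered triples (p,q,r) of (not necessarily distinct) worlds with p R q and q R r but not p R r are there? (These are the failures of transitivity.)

0

R is transitive; there are no such tuples.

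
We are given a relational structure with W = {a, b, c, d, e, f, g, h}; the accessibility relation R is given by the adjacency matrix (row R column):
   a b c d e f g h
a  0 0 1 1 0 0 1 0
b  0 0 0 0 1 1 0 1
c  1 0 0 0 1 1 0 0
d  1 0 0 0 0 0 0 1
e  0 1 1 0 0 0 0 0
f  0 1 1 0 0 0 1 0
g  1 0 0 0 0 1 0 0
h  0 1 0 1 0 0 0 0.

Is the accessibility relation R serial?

Yes

Serial: yes — every world has a successor (e.g. a R c).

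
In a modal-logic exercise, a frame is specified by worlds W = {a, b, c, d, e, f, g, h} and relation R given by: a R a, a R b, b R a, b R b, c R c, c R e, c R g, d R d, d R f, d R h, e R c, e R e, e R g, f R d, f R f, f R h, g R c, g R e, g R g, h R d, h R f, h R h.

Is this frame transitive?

Transitive: yes — every two-step R-path is closed by a direct edge.

Yes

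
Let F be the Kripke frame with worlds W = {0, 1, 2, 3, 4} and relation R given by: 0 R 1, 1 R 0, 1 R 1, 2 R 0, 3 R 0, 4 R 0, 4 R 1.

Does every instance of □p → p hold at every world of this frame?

The schema T characterises exactly the reflexive frames.
Reflexive: no — 0 is not related to itself.

No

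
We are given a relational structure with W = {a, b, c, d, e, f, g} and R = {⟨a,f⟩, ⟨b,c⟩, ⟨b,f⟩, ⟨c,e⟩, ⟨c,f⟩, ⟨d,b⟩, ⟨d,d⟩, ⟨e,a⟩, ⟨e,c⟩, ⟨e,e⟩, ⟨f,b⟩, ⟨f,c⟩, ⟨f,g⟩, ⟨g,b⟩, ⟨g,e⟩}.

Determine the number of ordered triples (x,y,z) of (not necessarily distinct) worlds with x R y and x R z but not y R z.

Enumerating: (a,f,f), (b,c,c), (b,f,f), (c,e,f), (c,f,e), (c,f,f), (d,b,b), (d,b,d), (e,a,a), (e,a,c), (e,a,e), (e,c,a), … and 11 more.
Total: 23.

23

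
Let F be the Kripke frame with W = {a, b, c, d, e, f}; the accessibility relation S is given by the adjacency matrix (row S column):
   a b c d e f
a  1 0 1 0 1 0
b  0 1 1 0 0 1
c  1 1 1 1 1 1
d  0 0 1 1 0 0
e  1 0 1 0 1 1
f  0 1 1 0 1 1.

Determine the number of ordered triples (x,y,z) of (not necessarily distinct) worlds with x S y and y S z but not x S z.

18

Enumerating: (a,c,b), (a,c,d), (a,c,f), (a,e,f), (b,c,a), (b,c,d), (b,c,e), (b,f,e), (d,c,a), (d,c,b), (d,c,e), (d,c,f), (e,c,b), (e,c,d), (e,f,b), (f,c,a), (f,c,d), (f,e,a).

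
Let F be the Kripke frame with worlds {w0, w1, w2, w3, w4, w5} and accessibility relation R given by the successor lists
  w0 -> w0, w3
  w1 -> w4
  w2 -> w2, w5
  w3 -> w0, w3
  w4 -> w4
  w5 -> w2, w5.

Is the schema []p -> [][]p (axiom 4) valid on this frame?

The schema 4 characterises exactly the transitive frames.
Transitive: yes — every two-step R-path is closed by a direct edge.

Yes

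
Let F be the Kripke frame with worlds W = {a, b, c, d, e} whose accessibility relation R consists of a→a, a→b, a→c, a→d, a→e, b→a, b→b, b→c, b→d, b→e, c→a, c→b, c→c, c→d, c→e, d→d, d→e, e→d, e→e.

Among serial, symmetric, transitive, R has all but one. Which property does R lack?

symmetric

Serial: yes — every world has a successor (e.g. a R a).
Symmetric: no — a R d but not d R a.
Transitive: yes — every two-step R-path is closed by a direct edge.
Only symmetric fails.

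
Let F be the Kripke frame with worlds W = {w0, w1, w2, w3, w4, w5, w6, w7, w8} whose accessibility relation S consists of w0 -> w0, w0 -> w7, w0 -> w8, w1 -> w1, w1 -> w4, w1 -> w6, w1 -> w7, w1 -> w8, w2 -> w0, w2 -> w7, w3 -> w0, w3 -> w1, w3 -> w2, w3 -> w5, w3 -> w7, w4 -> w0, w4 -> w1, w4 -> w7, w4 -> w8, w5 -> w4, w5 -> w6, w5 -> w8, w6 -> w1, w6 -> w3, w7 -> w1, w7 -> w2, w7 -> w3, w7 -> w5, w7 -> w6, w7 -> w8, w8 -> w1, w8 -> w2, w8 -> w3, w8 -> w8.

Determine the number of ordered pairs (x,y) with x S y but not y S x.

Enumerating: (w0,w7), (w0,w8), (w2,w0), (w3,w0), (w3,w1), (w3,w2), (w3,w5), (w4,w0), (w4,w7), (w4,w8), (w5,w4), (w5,w6), … and 7 more.
Total: 19.

19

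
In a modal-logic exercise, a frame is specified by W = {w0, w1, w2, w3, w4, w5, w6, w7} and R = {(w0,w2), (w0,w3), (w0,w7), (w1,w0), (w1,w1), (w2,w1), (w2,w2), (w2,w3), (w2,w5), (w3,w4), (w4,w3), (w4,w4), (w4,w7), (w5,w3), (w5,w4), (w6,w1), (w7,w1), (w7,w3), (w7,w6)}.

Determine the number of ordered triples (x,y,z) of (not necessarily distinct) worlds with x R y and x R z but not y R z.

Enumerating: (w0,w2,w7), (w0,w3,w2), (w0,w3,w3), (w0,w3,w7), (w0,w7,w2), (w0,w7,w7), (w1,w0,w0), (w1,w0,w1), (w2,w1,w2), (w2,w1,w3), (w2,w1,w5), (w2,w3,w1), … and 18 more.
Total: 30.

30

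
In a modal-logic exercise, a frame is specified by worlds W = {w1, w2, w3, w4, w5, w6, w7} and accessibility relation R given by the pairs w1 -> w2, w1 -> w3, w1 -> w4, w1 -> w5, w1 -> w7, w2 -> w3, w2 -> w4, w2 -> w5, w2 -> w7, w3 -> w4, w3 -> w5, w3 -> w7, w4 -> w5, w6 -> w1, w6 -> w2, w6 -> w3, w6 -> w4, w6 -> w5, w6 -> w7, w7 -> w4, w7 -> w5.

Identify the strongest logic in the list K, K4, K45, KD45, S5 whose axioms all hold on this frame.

Transitive (axiom 4): yes — every two-step R-path is closed by a direct edge.
Euclidean (axiom 5): no — w1 R w3 and w1 R w2, but not w3 R w2.
Serial (axiom D): no — w5 has no R-successor.
Reflexive (axiom T): no — w1 is not related to itself.
So F validates K, K4; K45 would additionally require R to be Euclidean. The strongest is K4.

K4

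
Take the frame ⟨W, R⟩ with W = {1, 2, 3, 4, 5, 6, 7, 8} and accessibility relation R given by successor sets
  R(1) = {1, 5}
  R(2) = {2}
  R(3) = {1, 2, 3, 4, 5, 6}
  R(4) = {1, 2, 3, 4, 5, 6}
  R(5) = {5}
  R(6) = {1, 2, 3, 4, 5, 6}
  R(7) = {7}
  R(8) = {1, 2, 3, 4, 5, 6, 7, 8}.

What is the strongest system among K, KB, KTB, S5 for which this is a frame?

K

Symmetric (axiom B): no — 1 R 5 but not 5 R 1.
Reflexive (axiom T): yes — every world is R-related to itself.
Euclidean (axiom 5): no — 3 R 1 and 3 R 2, but not 1 R 2.
So F validates K; KB would additionally require R to be symmetric. The strongest is K.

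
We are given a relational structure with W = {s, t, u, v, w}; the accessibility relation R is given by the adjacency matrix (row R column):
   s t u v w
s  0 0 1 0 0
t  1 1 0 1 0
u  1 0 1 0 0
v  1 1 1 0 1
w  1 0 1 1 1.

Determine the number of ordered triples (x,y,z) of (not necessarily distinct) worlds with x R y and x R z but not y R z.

19

Enumerating: (t,s,s), (t,s,t), (t,s,v), (t,v,v), (u,s,s), (v,s,s), (v,s,t), (v,s,w), (v,t,u), (v,t,w), (v,u,t), (v,u,w), … and 7 more.
Total: 19.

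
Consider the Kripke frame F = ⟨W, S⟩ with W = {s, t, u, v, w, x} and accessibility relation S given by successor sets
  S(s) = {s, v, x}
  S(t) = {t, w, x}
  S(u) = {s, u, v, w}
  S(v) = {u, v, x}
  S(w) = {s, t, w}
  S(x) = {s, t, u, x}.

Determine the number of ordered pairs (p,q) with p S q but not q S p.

6

Enumerating: (s,v), (u,s), (u,w), (v,x), (w,s), (x,u).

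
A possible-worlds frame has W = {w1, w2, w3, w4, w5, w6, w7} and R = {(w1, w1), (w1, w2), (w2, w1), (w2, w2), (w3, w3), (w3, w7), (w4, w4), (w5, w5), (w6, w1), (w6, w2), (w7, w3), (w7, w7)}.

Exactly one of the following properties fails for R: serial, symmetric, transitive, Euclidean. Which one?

Serial: yes — every world has a successor (e.g. w1 R w1).
Symmetric: no — w6 R w1 but not w1 R w6.
Transitive: yes — every two-step R-path is closed by a direct edge.
Euclidean: yes — any two successors of a common world are R-related.
Only symmetric fails.

symmetric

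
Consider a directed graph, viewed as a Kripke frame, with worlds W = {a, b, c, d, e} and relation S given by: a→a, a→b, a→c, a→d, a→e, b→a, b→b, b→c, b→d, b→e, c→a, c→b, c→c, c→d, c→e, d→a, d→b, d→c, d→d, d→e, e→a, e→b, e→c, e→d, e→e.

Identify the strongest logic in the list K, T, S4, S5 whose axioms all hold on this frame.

S5

Reflexive (axiom T): yes — every world is S-related to itself.
Transitive (axiom 4): yes — every two-step S-path is closed by a direct edge.
Euclidean (axiom 5): yes — any two successors of a common world are S-related.
So F validates K, T, S4, S5. The strongest is S5.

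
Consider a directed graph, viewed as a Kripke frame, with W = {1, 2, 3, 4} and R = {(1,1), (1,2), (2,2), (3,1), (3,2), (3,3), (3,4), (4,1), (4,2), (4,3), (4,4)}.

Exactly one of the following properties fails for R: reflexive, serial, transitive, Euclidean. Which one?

Reflexive: yes — every world is R-related to itself.
Serial: yes — every world has a successor (e.g. 1 R 1).
Transitive: yes — every two-step R-path is closed by a direct edge.
Euclidean: no — 3 R 1 and 3 R 4, but not 1 R 4.
Only Euclidean fails.

Euclidean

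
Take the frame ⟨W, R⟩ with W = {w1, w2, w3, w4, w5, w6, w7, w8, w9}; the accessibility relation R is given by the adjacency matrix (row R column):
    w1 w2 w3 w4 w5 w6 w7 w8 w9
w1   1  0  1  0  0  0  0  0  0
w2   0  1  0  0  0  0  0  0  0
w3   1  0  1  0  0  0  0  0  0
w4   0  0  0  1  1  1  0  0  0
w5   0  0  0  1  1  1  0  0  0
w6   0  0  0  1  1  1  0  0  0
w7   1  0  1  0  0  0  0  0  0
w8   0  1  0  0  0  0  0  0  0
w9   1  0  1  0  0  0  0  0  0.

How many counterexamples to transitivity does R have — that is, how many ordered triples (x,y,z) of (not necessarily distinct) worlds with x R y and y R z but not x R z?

R is transitive; there are no such tuples.

0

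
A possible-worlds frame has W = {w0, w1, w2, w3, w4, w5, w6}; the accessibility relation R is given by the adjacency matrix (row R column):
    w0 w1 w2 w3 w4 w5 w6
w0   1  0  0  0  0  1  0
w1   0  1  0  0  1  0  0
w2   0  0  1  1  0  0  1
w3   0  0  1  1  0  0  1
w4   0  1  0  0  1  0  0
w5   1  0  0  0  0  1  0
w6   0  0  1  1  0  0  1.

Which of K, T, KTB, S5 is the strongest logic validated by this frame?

Reflexive (axiom T): yes — every world is R-related to itself.
Symmetric (axiom B): yes — every pair in R has its reverse in R.
Euclidean (axiom 5): yes — any two successors of a common world are R-related.
So F validates K, T, KTB, S5. The strongest is S5.

S5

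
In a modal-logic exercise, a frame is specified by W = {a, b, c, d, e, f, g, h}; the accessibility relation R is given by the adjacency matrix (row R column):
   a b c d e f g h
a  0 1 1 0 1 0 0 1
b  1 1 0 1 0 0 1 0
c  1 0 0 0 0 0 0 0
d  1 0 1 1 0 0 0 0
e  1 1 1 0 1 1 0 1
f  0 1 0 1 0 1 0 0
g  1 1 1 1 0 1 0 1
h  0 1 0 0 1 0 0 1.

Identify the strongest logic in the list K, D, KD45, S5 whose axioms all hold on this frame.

D

Serial (axiom D): yes — every world has a successor (e.g. a R b).
Euclidean (axiom 5): no — a R b and a R c, but not b R c.
Transitive (axiom 4): no — a R b and b R d, but not a R d.
Reflexive (axiom T): no — a is not related to itself.
So F validates K, D; KD45 would additionally require R to be Euclidean and transitive. The strongest is D.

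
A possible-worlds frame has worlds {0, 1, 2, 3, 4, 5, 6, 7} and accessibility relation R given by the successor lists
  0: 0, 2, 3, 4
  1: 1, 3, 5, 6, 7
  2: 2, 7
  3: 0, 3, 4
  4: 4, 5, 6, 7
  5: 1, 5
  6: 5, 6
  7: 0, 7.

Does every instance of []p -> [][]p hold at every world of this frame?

No

Axiom 4 corresponds to the accessibility relation being transitive.
Transitive: no — 0 R 2 and 2 R 7, but not 0 R 7.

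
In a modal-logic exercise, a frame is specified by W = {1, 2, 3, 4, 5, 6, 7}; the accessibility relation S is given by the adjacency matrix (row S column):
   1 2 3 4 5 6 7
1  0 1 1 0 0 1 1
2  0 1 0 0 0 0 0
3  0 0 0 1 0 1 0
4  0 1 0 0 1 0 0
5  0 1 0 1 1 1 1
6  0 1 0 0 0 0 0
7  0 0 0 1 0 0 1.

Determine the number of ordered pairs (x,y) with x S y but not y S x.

12

Enumerating: (1,2), (1,3), (1,6), (1,7), (3,4), (3,6), (4,2), (5,2), (5,6), (5,7), (6,2), (7,4).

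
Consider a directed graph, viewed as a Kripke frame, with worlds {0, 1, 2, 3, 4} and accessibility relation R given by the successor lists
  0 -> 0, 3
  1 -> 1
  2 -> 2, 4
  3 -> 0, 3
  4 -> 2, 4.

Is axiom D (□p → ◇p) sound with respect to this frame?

Yes

The schema D characterises exactly the serial frames.
Serial: yes — every world has a successor (e.g. 0 R 0).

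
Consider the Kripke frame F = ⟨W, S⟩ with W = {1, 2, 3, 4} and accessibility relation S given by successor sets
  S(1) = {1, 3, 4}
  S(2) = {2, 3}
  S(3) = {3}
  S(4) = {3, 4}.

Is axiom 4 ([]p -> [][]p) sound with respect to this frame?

By correspondence theory, 4 is valid on a frame iff S is transitive.
Transitive: yes — every two-step S-path is closed by a direct edge.

Yes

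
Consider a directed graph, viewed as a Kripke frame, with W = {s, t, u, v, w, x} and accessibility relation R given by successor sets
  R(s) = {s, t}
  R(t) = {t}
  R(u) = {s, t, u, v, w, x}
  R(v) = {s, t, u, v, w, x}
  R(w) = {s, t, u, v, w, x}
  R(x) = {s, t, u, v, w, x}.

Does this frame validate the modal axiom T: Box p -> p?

The schema T characterises exactly the reflexive frames.
Reflexive: yes — every world is R-related to itself.

Yes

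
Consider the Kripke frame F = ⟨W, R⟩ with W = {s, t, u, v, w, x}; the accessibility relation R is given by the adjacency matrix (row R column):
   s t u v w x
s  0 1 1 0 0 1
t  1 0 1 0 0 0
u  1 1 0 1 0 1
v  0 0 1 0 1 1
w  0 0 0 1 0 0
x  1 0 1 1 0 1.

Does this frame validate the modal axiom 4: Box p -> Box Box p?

By correspondence theory, 4 is valid on a frame iff R is transitive.
Transitive: no — s R u and u R v, but not s R v.

No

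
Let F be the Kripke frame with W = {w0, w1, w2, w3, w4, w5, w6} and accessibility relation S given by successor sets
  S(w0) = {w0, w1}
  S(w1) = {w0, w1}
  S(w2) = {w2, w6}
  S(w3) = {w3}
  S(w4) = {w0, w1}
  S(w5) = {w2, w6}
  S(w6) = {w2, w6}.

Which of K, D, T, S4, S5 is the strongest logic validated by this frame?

Serial (axiom D): yes — every world has a successor (e.g. w0 S w0).
Reflexive (axiom T): no — w4 is not related to itself.
Transitive (axiom 4): yes — every two-step S-path is closed by a direct edge.
Euclidean (axiom 5): yes — any two successors of a common world are S-related.
So F validates K, D; T would additionally require S to be reflexive. The strongest is D.

D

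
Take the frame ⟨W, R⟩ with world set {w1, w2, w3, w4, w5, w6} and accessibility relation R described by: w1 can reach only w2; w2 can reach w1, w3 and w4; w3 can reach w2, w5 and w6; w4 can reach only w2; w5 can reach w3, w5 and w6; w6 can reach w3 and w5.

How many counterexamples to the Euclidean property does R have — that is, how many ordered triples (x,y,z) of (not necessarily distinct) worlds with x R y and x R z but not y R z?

20

Enumerating: (w1,w2,w2), (w2,w1,w1), (w2,w1,w3), (w2,w1,w4), (w2,w3,w1), (w2,w3,w3), (w2,w3,w4), (w2,w4,w1), (w2,w4,w3), (w2,w4,w4), (w3,w2,w2), (w3,w2,w5), … and 8 more.
Total: 20.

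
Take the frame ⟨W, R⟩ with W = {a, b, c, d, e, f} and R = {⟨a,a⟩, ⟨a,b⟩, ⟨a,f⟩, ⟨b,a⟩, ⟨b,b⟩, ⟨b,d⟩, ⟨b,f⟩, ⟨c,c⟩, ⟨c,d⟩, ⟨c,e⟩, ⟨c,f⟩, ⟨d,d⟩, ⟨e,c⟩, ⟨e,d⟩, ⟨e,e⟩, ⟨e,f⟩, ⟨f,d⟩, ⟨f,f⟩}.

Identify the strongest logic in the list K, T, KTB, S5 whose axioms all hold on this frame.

Reflexive (axiom T): yes — every world is R-related to itself.
Symmetric (axiom B): no — a R f but not f R a.
Euclidean (axiom 5): no — a R f and a R b, but not f R b.
So F validates K, T; KTB would additionally require R to be symmetric. The strongest is T.

T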